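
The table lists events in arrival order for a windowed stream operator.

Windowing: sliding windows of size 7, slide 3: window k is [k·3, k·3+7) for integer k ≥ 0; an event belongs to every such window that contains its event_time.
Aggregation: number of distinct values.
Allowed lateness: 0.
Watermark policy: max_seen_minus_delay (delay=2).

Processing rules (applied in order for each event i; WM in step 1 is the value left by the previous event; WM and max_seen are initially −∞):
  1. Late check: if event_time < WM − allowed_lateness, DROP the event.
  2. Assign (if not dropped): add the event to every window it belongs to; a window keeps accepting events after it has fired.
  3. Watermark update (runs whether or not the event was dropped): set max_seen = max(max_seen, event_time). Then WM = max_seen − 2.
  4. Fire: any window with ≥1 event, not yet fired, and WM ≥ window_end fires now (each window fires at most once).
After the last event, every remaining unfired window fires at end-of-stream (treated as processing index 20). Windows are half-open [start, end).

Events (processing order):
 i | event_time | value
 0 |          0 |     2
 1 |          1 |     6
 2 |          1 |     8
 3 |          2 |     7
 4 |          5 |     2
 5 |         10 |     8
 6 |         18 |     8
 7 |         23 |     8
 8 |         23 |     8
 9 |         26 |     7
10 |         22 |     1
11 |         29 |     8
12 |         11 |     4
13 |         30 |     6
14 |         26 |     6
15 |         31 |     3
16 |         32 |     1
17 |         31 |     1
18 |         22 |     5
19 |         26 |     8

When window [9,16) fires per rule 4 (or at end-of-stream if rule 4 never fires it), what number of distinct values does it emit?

i=0 t=0 v=2: → [0,7); WM=-2
i=1 t=1 v=6: → [0,7); WM=-1
i=2 t=1 v=8: → [0,7); WM=-1
i=3 t=2 v=7: → [0,7); WM=0
i=4 t=5 v=2: → [3,10),[0,7); WM=3
i=5 t=10 v=8: → [9,16),[6,13); WM=8; [0,7) fires=4
i=6 t=18 v=8: → [18,25),[15,22),[12,19); WM=16; [3,10) fires=1 [6,13) fires=1 [9,16) fires=1
i=7 t=23 v=8: → [21,28),[18,25); WM=21; [12,19) fires=1
i=8 t=23 v=8: → [21,28),[18,25); WM=21
i=9 t=26 v=7: → [24,31),[21,28); WM=24; [15,22) fires=1
i=10 t=22 v=1: DROP (t<24-0); WM=24
i=11 t=29 v=8: → [27,34),[24,31); WM=27; [18,25) fires=1
i=12 t=11 v=4: DROP (t<27-0); WM=27
i=13 t=30 v=6: → [30,37),[27,34),[24,31); WM=28; [21,28) fires=2
i=14 t=26 v=6: DROP (t<28-0); WM=28
i=15 t=31 v=3: → [30,37),[27,34); WM=29
i=16 t=32 v=1: → [30,37),[27,34); WM=30
i=17 t=31 v=1: → [30,37),[27,34); WM=30
i=18 t=22 v=5: DROP (t<30-0); WM=30
i=19 t=26 v=8: DROP (t<30-0); WM=30

1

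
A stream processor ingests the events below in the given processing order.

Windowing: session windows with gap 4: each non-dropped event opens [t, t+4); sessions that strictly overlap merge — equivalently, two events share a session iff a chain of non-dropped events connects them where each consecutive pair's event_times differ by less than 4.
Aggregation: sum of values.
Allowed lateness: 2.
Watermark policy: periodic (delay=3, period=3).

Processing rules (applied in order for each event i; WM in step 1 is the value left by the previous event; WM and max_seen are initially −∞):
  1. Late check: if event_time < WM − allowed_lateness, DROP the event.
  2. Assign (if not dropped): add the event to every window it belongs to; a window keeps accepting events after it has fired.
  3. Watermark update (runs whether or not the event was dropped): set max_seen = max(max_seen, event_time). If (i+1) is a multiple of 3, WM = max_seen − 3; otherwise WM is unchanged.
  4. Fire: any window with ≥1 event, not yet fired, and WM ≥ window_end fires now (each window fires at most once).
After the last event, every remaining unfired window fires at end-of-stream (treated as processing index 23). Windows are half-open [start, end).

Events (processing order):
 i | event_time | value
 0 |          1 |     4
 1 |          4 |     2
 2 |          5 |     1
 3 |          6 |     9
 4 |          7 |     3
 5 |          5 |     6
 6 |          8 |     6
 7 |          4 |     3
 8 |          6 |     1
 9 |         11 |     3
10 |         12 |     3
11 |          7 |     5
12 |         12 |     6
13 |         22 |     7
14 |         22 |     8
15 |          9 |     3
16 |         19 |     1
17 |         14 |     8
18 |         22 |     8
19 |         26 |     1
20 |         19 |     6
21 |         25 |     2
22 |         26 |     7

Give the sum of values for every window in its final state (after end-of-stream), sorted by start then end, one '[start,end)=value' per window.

i=0 t=1 v=4: → [1,5); WM=−∞
i=1 t=4 v=2: → [1,8); WM=−∞
i=2 t=5 v=1: → [1,9); WM=2
i=3 t=6 v=9: → [1,10); WM=2
i=4 t=7 v=3: → [1,11); WM=2
i=5 t=5 v=6: → [1,11); WM=4
i=6 t=8 v=6: → [1,12); WM=4
i=7 t=4 v=3: → [1,12); WM=4
i=8 t=6 v=1: → [1,12); WM=5
i=9 t=11 v=3: → [1,15); WM=5
i=10 t=12 v=3: → [1,16); WM=5
i=11 t=7 v=5: → [1,16); WM=9
i=12 t=12 v=6: → [1,16); WM=9
i=13 t=22 v=7: → [22,26); WM=9
i=14 t=22 v=8: → [22,26); WM=19
i=15 t=9 v=3: DROP (t<19-2); WM=19
i=16 t=19 v=1: → [19,26); WM=19
i=17 t=14 v=8: DROP (t<19-2); WM=19
i=18 t=22 v=8: → [19,26); WM=19
i=19 t=26 v=1: → [26,30); WM=19
i=20 t=19 v=6: → [19,26); WM=23
i=21 t=25 v=2: → [19,30); WM=23
i=22 t=26 v=7: → [19,30); WM=23

[1,16)=52 [19,30)=40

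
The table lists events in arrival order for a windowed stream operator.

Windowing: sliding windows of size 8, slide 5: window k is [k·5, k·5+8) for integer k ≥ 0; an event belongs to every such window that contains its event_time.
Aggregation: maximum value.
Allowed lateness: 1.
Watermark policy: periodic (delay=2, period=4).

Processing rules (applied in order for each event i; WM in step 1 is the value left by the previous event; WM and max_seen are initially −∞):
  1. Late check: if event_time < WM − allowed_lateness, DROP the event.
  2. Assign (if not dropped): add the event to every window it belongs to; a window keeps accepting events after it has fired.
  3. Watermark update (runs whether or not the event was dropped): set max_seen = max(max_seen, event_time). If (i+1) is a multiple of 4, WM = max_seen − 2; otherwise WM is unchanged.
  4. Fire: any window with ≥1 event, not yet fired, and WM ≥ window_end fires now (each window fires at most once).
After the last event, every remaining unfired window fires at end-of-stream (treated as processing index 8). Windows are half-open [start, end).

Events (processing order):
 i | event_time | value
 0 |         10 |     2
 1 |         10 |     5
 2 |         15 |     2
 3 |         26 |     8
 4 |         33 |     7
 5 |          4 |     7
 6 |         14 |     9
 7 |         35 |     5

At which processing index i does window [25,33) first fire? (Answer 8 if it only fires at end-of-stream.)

7

i=0 t=10 v=2: → [10,18),[5,13); WM=−∞
i=1 t=10 v=5: → [10,18),[5,13); WM=−∞
i=2 t=15 v=2: → [15,23),[10,18); WM=−∞
i=3 t=26 v=8: → [25,33),[20,28); WM=24; [5,13) fires=5 [10,18) fires=5 [15,23) fires=2
i=4 t=33 v=7: → [30,38); WM=24
i=5 t=4 v=7: DROP (t<24-1); WM=24
i=6 t=14 v=9: DROP (t<24-1); WM=24
i=7 t=35 v=5: → [35,43),[30,38); WM=33; [20,28) fires=8 [25,33) fires=8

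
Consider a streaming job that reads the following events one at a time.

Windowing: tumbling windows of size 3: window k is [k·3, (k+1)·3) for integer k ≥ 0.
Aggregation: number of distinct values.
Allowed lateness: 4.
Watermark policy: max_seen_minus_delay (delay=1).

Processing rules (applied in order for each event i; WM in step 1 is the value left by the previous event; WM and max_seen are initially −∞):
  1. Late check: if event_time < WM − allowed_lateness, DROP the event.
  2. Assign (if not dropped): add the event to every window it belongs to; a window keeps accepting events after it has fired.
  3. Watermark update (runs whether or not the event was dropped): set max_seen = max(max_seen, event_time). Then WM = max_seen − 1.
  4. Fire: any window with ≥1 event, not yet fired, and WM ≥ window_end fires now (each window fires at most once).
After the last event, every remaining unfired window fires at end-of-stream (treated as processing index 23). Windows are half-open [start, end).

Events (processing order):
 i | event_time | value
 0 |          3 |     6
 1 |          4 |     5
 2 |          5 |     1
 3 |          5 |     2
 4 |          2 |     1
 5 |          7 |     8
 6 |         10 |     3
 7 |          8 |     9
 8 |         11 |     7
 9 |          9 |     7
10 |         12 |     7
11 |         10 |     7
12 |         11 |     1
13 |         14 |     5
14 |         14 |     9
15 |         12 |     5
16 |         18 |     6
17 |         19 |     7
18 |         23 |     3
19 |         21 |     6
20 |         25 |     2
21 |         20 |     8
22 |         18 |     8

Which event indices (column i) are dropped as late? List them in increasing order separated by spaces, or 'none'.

22

i=0 t=3 v=6: → [3,6); WM=2
i=1 t=4 v=5: → [3,6); WM=3
i=2 t=5 v=1: → [3,6); WM=4
i=3 t=5 v=2: → [3,6); WM=4
i=4 t=2 v=1: → [0,3); WM=4; [0,3) fires=1
i=5 t=7 v=8: → [6,9); WM=6; [3,6) fires=4
i=6 t=10 v=3: → [9,12); WM=9; [6,9) fires=1
i=7 t=8 v=9: → [6,9); WM=9
i=8 t=11 v=7: → [9,12); WM=10
i=9 t=9 v=7: → [9,12); WM=10
i=10 t=12 v=7: → [12,15); WM=11
i=11 t=10 v=7: → [9,12); WM=11
i=12 t=11 v=1: → [9,12); WM=11
i=13 t=14 v=5: → [12,15); WM=13; [9,12) fires=3
i=14 t=14 v=9: → [12,15); WM=13
i=15 t=12 v=5: → [12,15); WM=13
i=16 t=18 v=6: → [18,21); WM=17; [12,15) fires=3
i=17 t=19 v=7: → [18,21); WM=18
i=18 t=23 v=3: → [21,24); WM=22; [18,21) fires=2
i=19 t=21 v=6: → [21,24); WM=22
i=20 t=25 v=2: → [24,27); WM=24; [21,24) fires=2
i=21 t=20 v=8: → [18,21); WM=24
i=22 t=18 v=8: DROP (t<24-4); WM=24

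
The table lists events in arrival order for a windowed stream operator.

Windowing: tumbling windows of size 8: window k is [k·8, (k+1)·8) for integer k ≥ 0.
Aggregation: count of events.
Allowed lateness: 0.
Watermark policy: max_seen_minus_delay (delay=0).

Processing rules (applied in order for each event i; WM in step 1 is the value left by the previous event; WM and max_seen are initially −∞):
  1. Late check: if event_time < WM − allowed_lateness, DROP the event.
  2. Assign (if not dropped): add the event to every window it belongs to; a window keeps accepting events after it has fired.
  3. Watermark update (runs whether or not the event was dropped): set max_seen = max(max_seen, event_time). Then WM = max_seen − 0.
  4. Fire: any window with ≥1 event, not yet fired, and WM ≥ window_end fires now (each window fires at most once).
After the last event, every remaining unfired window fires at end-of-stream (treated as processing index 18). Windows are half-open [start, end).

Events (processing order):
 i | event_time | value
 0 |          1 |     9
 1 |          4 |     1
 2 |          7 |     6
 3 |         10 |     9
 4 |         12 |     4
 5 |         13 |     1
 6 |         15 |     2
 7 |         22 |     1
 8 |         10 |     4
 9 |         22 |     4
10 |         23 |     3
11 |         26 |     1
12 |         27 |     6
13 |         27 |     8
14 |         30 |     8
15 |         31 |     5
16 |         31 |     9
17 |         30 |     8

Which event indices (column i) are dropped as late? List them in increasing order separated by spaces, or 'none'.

8 17

i=0 t=1 v=9: → [0,8); WM=1
i=1 t=4 v=1: → [0,8); WM=4
i=2 t=7 v=6: → [0,8); WM=7
i=3 t=10 v=9: → [8,16); WM=10; [0,8) fires=3
i=4 t=12 v=4: → [8,16); WM=12
i=5 t=13 v=1: → [8,16); WM=13
i=6 t=15 v=2: → [8,16); WM=15
i=7 t=22 v=1: → [16,24); WM=22; [8,16) fires=4
i=8 t=10 v=4: DROP (t<22-0); WM=22
i=9 t=22 v=4: → [16,24); WM=22
i=10 t=23 v=3: → [16,24); WM=23
i=11 t=26 v=1: → [24,32); WM=26; [16,24) fires=3
i=12 t=27 v=6: → [24,32); WM=27
i=13 t=27 v=8: → [24,32); WM=27
i=14 t=30 v=8: → [24,32); WM=30
i=15 t=31 v=5: → [24,32); WM=31
i=16 t=31 v=9: → [24,32); WM=31
i=17 t=30 v=8: DROP (t<31-0); WM=31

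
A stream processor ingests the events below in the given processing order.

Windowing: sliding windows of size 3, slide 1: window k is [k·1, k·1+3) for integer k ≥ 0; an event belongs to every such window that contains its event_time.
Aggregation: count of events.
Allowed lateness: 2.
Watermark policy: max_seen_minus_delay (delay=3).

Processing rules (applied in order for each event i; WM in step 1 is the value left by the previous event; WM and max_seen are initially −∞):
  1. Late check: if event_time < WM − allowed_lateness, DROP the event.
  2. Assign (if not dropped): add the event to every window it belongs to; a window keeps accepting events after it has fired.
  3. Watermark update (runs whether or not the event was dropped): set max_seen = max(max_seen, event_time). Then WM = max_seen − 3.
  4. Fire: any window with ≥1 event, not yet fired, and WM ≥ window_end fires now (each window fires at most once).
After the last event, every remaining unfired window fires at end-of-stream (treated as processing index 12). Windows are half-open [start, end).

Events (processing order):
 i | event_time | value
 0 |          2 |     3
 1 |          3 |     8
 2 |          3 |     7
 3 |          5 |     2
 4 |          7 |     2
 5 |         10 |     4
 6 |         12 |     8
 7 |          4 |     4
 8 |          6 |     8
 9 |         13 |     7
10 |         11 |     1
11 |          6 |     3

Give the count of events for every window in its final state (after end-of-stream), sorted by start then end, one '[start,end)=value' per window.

[0,3)=1 [1,4)=3 [2,5)=3 [3,6)=3 [4,7)=1 [5,8)=2 [6,9)=1 [7,10)=1 [8,11)=1 [9,12)=2 [10,13)=3 [11,14)=3 [12,15)=2 [13,16)=1

i=0 t=2 v=3: → [2,5),[1,4),[0,3); WM=-1
i=1 t=3 v=8: → [3,6),[2,5),[1,4); WM=0
i=2 t=3 v=7: → [3,6),[2,5),[1,4); WM=0
i=3 t=5 v=2: → [5,8),[4,7),[3,6); WM=2
i=4 t=7 v=2: → [7,10),[6,9),[5,8); WM=4; [0,3) fires=1 [1,4) fires=3
i=5 t=10 v=4: → [10,13),[9,12),[8,11); WM=7; [2,5) fires=3 [3,6) fires=3 [4,7) fires=1
i=6 t=12 v=8: → [12,15),[11,14),[10,13); WM=9; [5,8) fires=2 [6,9) fires=1
i=7 t=4 v=4: DROP (t<9-2); WM=9
i=8 t=6 v=8: DROP (t<9-2); WM=9
i=9 t=13 v=7: → [13,16),[12,15),[11,14); WM=10; [7,10) fires=1
i=10 t=11 v=1: → [11,14),[10,13),[9,12); WM=10
i=11 t=6 v=3: DROP (t<10-2); WM=10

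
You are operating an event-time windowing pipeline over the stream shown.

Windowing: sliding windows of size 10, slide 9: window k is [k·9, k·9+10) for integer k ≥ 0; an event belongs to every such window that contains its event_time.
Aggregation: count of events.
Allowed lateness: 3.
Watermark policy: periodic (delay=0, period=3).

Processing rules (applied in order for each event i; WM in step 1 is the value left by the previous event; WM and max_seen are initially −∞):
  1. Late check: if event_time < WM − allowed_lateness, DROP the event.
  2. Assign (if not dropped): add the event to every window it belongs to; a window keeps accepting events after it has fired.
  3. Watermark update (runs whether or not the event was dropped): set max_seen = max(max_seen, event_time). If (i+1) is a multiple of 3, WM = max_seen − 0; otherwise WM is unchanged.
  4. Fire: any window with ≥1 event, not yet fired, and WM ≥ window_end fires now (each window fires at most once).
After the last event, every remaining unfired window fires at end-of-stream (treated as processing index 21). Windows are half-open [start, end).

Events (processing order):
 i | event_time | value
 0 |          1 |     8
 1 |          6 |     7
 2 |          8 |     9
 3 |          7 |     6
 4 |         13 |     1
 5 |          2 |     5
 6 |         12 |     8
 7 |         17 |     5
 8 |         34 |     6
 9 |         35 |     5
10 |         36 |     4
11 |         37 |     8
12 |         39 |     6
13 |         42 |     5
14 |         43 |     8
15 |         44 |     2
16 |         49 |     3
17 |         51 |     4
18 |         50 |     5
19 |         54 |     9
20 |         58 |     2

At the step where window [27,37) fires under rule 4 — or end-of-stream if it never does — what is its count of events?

3

i=0 t=1 v=8: → [0,10); WM=−∞
i=1 t=6 v=7: → [0,10); WM=−∞
i=2 t=8 v=9: → [0,10); WM=8
i=3 t=7 v=6: → [0,10); WM=8
i=4 t=13 v=1: → [9,19); WM=8
i=5 t=2 v=5: DROP (t<8-3); WM=13; [0,10) fires=4
i=6 t=12 v=8: → [9,19); WM=13
i=7 t=17 v=5: → [9,19); WM=13
i=8 t=34 v=6: → [27,37); WM=34; [9,19) fires=3
i=9 t=35 v=5: → [27,37); WM=34
i=10 t=36 v=4: → [36,46),[27,37); WM=34
i=11 t=37 v=8: → [36,46); WM=37; [27,37) fires=3
i=12 t=39 v=6: → [36,46); WM=37
i=13 t=42 v=5: → [36,46); WM=37
i=14 t=43 v=8: → [36,46); WM=43
i=15 t=44 v=2: → [36,46); WM=43
i=16 t=49 v=3: → [45,55); WM=43
i=17 t=51 v=4: → [45,55); WM=51; [36,46) fires=6
i=18 t=50 v=5: → [45,55); WM=51
i=19 t=54 v=9: → [54,64),[45,55); WM=51
i=20 t=58 v=2: → [54,64); WM=58; [45,55) fires=4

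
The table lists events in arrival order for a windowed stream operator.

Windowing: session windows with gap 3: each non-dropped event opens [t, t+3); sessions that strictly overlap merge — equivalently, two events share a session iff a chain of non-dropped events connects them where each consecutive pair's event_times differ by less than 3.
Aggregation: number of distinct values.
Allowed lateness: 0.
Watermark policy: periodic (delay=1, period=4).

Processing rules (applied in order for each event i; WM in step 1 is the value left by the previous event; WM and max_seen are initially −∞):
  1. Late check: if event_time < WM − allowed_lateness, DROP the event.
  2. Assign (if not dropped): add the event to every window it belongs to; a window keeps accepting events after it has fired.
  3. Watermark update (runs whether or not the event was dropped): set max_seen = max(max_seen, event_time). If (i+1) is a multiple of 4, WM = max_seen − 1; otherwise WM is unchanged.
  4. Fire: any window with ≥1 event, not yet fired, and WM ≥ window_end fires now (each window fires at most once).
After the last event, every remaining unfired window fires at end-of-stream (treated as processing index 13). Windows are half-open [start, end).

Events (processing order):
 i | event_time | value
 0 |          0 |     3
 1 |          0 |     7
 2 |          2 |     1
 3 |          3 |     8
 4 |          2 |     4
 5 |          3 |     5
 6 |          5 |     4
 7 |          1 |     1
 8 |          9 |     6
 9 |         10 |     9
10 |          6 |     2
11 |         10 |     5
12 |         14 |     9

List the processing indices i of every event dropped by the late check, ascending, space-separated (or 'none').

7

i=0 t=0 v=3: → [0,3); WM=−∞
i=1 t=0 v=7: → [0,3); WM=−∞
i=2 t=2 v=1: → [0,5); WM=−∞
i=3 t=3 v=8: → [0,6); WM=2
i=4 t=2 v=4: → [0,6); WM=2
i=5 t=3 v=5: → [0,6); WM=2
i=6 t=5 v=4: → [0,8); WM=2
i=7 t=1 v=1: DROP (t<2-0); WM=4
i=8 t=9 v=6: → [9,12); WM=4
i=9 t=10 v=9: → [9,13); WM=4
i=10 t=6 v=2: → [0,9); WM=4
i=11 t=10 v=5: → [9,13); WM=9
i=12 t=14 v=9: → [14,17); WM=9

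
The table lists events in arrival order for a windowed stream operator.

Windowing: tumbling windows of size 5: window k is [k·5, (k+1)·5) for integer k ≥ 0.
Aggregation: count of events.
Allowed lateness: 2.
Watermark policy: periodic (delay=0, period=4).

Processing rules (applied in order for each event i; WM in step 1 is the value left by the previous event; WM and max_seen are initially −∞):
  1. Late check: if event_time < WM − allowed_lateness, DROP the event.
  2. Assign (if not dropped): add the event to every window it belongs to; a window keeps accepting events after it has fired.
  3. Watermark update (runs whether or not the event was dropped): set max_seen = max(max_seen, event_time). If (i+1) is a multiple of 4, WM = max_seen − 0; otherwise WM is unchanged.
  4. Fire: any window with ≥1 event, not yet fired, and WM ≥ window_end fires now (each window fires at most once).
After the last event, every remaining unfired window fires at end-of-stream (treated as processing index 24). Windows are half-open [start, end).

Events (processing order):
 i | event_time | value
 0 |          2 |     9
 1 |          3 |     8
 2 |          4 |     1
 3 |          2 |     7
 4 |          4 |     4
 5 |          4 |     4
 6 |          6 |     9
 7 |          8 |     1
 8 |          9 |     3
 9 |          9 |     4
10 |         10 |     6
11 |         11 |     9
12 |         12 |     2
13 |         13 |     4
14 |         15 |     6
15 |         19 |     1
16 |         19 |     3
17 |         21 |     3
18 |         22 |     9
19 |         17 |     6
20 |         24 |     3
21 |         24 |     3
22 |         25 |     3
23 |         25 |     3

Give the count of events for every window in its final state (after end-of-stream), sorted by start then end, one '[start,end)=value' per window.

i=0 t=2 v=9: → [0,5); WM=−∞
i=1 t=3 v=8: → [0,5); WM=−∞
i=2 t=4 v=1: → [0,5); WM=−∞
i=3 t=2 v=7: → [0,5); WM=4
i=4 t=4 v=4: → [0,5); WM=4
i=5 t=4 v=4: → [0,5); WM=4
i=6 t=6 v=9: → [5,10); WM=4
i=7 t=8 v=1: → [5,10); WM=8; [0,5) fires=6
i=8 t=9 v=3: → [5,10); WM=8
i=9 t=9 v=4: → [5,10); WM=8
i=10 t=10 v=6: → [10,15); WM=8
i=11 t=11 v=9: → [10,15); WM=11; [5,10) fires=4
i=12 t=12 v=2: → [10,15); WM=11
i=13 t=13 v=4: → [10,15); WM=11
i=14 t=15 v=6: → [15,20); WM=11
i=15 t=19 v=1: → [15,20); WM=19; [10,15) fires=4
i=16 t=19 v=3: → [15,20); WM=19
i=17 t=21 v=3: → [20,25); WM=19
i=18 t=22 v=9: → [20,25); WM=19
i=19 t=17 v=6: → [15,20); WM=22; [15,20) fires=4
i=20 t=24 v=3: → [20,25); WM=22
i=21 t=24 v=3: → [20,25); WM=22
i=22 t=25 v=3: → [25,30); WM=22
i=23 t=25 v=3: → [25,30); WM=25; [20,25) fires=4

[0,5)=6 [5,10)=4 [10,15)=4 [15,20)=4 [20,25)=4 [25,30)=2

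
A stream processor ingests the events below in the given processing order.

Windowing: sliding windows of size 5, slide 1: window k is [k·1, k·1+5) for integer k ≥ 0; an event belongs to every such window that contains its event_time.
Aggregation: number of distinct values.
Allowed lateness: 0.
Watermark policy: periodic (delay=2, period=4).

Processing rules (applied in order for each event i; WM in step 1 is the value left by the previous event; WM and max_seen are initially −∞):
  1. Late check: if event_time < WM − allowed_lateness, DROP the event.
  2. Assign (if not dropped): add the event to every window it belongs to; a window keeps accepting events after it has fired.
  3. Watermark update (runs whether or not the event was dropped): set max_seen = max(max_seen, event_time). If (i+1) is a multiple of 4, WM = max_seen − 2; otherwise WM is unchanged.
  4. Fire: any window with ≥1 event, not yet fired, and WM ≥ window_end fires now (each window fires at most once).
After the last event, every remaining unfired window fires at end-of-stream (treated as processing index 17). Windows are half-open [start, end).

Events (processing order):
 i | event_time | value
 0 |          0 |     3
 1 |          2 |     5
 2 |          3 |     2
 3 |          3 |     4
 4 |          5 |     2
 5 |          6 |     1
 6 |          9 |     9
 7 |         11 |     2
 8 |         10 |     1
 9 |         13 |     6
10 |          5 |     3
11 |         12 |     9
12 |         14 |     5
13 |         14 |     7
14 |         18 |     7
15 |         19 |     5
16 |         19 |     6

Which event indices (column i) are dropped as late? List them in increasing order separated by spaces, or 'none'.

i=0 t=0 v=3: → [0,5); WM=−∞
i=1 t=2 v=5: → [2,7),[1,6),[0,5); WM=−∞
i=2 t=3 v=2: → [3,8),[2,7),[1,6),[0,5); WM=−∞
i=3 t=3 v=4: → [3,8),[2,7),[1,6),[0,5); WM=1
i=4 t=5 v=2: → [5,10),[4,9),[3,8),[2,7),[1,6); WM=1
i=5 t=6 v=1: → [6,11),[5,10),[4,9),[3,8),[2,7); WM=1
i=6 t=9 v=9: → [9,14),[8,13),[7,12),[6,11),[5,10); WM=1
i=7 t=11 v=2: → [11,16),[10,15),[9,14),[8,13),[7,12); WM=9; [0,5) fires=4 [1,6) fires=3 [2,7) fires=4 [3,8) fires=3 [4,9) fires=2
i=8 t=10 v=1: → [10,15),[9,14),[8,13),[7,12),[6,11); WM=9
i=9 t=13 v=6: → [13,18),[12,17),[11,16),[10,15),[9,14); WM=9
i=10 t=5 v=3: DROP (t<9-0); WM=9
i=11 t=12 v=9: → [12,17),[11,16),[10,15),[9,14),[8,13); WM=11; [5,10) fires=3 [6,11) fires=2
i=12 t=14 v=5: → [14,19),[13,18),[12,17),[11,16),[10,15); WM=11
i=13 t=14 v=7: → [14,19),[13,18),[12,17),[11,16),[10,15); WM=11
i=14 t=18 v=7: → [18,23),[17,22),[16,21),[15,20),[14,19); WM=11
i=15 t=19 v=5: → [19,24),[18,23),[17,22),[16,21),[15,20); WM=17; [7,12) fires=3 [8,13) fires=3 [9,14) fires=4 [10,15) fires=6 [11,16) fires=5 [12,17) fires=4
i=16 t=19 v=6: → [19,24),[18,23),[17,22),[16,21),[15,20); WM=17

10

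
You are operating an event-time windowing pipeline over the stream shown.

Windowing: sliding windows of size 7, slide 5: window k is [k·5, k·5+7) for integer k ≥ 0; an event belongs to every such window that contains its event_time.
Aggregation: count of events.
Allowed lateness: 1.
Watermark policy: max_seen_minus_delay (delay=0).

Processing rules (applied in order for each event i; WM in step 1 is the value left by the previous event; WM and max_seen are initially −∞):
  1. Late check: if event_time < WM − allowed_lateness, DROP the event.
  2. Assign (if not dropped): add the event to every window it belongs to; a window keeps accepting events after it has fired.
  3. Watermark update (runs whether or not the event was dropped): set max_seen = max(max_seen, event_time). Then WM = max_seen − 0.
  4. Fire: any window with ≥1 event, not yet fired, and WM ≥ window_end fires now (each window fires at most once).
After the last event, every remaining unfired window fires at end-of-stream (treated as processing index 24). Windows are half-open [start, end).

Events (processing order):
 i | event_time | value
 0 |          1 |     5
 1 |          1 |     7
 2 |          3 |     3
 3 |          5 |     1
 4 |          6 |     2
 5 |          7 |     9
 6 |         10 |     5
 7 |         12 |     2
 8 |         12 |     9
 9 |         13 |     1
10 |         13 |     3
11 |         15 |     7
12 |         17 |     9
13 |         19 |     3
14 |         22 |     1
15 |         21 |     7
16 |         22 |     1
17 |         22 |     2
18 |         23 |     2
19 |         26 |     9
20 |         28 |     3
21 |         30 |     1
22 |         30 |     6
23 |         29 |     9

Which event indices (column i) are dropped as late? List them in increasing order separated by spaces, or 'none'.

i=0 t=1 v=5: → [0,7); WM=1
i=1 t=1 v=7: → [0,7); WM=1
i=2 t=3 v=3: → [0,7); WM=3
i=3 t=5 v=1: → [5,12),[0,7); WM=5
i=4 t=6 v=2: → [5,12),[0,7); WM=6
i=5 t=7 v=9: → [5,12); WM=7; [0,7) fires=5
i=6 t=10 v=5: → [10,17),[5,12); WM=10
i=7 t=12 v=2: → [10,17); WM=12; [5,12) fires=4
i=8 t=12 v=9: → [10,17); WM=12
i=9 t=13 v=1: → [10,17); WM=13
i=10 t=13 v=3: → [10,17); WM=13
i=11 t=15 v=7: → [15,22),[10,17); WM=15
i=12 t=17 v=9: → [15,22); WM=17; [10,17) fires=6
i=13 t=19 v=3: → [15,22); WM=19
i=14 t=22 v=1: → [20,27); WM=22; [15,22) fires=3
i=15 t=21 v=7: → [20,27),[15,22); WM=22
i=16 t=22 v=1: → [20,27); WM=22
i=17 t=22 v=2: → [20,27); WM=22
i=18 t=23 v=2: → [20,27); WM=23
i=19 t=26 v=9: → [25,32),[20,27); WM=26
i=20 t=28 v=3: → [25,32); WM=28; [20,27) fires=6
i=21 t=30 v=1: → [30,37),[25,32); WM=30
i=22 t=30 v=6: → [30,37),[25,32); WM=30
i=23 t=29 v=9: → [25,32); WM=30

none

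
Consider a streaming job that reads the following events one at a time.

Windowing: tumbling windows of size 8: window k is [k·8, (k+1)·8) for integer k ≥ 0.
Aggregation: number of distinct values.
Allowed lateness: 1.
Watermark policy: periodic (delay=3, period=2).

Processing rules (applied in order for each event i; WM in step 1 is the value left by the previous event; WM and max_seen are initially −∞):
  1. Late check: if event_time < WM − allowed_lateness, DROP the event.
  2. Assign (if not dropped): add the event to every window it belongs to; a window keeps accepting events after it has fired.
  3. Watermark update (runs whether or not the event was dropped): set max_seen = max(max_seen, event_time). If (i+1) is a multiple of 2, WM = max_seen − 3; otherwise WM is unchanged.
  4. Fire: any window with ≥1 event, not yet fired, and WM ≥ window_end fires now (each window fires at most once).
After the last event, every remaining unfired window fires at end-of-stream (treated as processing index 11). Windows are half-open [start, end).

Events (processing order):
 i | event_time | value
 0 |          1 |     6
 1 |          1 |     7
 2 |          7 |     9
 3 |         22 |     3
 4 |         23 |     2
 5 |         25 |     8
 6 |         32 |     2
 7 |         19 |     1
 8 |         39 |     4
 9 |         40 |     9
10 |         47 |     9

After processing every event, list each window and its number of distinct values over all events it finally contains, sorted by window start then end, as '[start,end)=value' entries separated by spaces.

i=0 t=1 v=6: → [0,8); WM=−∞
i=1 t=1 v=7: → [0,8); WM=-2
i=2 t=7 v=9: → [0,8); WM=-2
i=3 t=22 v=3: → [16,24); WM=19; [0,8) fires=3
i=4 t=23 v=2: → [16,24); WM=19
i=5 t=25 v=8: → [24,32); WM=22
i=6 t=32 v=2: → [32,40); WM=22
i=7 t=19 v=1: DROP (t<22-1); WM=29; [16,24) fires=2
i=8 t=39 v=4: → [32,40); WM=29
i=9 t=40 v=9: → [40,48); WM=37; [24,32) fires=1
i=10 t=47 v=9: → [40,48); WM=37

[0,8)=3 [16,24)=2 [24,32)=1 [32,40)=2 [40,48)=1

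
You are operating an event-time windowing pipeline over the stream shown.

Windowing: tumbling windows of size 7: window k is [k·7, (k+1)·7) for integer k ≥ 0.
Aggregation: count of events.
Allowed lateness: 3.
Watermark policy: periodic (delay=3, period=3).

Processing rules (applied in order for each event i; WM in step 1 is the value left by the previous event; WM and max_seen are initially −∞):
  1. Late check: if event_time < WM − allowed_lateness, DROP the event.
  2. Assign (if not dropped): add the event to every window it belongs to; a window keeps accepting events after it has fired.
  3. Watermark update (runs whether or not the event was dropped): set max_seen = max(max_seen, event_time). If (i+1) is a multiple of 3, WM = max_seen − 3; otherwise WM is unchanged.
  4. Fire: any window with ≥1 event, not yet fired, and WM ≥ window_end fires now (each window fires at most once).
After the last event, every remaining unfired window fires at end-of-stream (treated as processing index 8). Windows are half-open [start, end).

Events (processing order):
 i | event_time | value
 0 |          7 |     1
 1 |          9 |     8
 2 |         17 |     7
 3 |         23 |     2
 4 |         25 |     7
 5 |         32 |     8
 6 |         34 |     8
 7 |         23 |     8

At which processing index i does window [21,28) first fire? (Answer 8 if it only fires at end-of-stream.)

i=0 t=7 v=1: → [7,14); WM=−∞
i=1 t=9 v=8: → [7,14); WM=−∞
i=2 t=17 v=7: → [14,21); WM=14; [7,14) fires=2
i=3 t=23 v=2: → [21,28); WM=14
i=4 t=25 v=7: → [21,28); WM=14
i=5 t=32 v=8: → [28,35); WM=29; [14,21) fires=1 [21,28) fires=2
i=6 t=34 v=8: → [28,35); WM=29
i=7 t=23 v=8: DROP (t<29-3); WM=29

5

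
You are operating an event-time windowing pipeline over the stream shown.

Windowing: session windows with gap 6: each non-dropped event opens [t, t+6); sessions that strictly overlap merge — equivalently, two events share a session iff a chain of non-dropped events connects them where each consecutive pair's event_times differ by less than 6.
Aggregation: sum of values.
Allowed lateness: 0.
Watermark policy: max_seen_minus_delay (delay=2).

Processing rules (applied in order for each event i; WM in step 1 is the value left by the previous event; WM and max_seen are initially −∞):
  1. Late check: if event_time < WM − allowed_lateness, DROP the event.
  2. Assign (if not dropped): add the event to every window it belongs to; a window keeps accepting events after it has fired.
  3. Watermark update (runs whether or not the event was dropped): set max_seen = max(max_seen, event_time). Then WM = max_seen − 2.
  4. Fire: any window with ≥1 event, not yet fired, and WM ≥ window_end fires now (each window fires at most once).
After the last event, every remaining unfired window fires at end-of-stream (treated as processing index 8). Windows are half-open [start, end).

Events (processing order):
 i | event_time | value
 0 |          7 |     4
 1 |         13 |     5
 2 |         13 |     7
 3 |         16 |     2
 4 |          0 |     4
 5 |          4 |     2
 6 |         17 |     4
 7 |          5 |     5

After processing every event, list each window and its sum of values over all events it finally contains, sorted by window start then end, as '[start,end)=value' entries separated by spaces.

i=0 t=7 v=4: → [7,13); WM=5
i=1 t=13 v=5: → [13,19); WM=11
i=2 t=13 v=7: → [13,19); WM=11
i=3 t=16 v=2: → [13,22); WM=14
i=4 t=0 v=4: DROP (t<14-0); WM=14
i=5 t=4 v=2: DROP (t<14-0); WM=14
i=6 t=17 v=4: → [13,23); WM=15
i=7 t=5 v=5: DROP (t<15-0); WM=15

[7,13)=4 [13,23)=18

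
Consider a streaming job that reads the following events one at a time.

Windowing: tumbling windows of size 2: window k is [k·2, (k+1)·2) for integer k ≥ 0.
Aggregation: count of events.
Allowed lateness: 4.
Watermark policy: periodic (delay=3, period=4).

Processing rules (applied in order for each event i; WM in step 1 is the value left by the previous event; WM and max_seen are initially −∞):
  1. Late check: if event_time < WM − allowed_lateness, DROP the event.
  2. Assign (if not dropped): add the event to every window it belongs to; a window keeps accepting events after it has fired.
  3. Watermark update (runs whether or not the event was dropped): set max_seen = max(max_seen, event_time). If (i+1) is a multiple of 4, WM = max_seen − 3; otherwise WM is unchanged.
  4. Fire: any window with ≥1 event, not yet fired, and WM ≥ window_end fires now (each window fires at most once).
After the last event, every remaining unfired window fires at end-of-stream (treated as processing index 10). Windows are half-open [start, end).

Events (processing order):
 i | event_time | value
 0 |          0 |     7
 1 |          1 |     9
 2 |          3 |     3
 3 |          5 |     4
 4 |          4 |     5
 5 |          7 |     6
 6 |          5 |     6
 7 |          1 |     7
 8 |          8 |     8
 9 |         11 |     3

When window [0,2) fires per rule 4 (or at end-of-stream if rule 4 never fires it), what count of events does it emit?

i=0 t=0 v=7: → [0,2); WM=−∞
i=1 t=1 v=9: → [0,2); WM=−∞
i=2 t=3 v=3: → [2,4); WM=−∞
i=3 t=5 v=4: → [4,6); WM=2; [0,2) fires=2
i=4 t=4 v=5: → [4,6); WM=2
i=5 t=7 v=6: → [6,8); WM=2
i=6 t=5 v=6: → [4,6); WM=2
i=7 t=1 v=7: → [0,2); WM=4; [2,4) fires=1
i=8 t=8 v=8: → [8,10); WM=4
i=9 t=11 v=3: → [10,12); WM=4

2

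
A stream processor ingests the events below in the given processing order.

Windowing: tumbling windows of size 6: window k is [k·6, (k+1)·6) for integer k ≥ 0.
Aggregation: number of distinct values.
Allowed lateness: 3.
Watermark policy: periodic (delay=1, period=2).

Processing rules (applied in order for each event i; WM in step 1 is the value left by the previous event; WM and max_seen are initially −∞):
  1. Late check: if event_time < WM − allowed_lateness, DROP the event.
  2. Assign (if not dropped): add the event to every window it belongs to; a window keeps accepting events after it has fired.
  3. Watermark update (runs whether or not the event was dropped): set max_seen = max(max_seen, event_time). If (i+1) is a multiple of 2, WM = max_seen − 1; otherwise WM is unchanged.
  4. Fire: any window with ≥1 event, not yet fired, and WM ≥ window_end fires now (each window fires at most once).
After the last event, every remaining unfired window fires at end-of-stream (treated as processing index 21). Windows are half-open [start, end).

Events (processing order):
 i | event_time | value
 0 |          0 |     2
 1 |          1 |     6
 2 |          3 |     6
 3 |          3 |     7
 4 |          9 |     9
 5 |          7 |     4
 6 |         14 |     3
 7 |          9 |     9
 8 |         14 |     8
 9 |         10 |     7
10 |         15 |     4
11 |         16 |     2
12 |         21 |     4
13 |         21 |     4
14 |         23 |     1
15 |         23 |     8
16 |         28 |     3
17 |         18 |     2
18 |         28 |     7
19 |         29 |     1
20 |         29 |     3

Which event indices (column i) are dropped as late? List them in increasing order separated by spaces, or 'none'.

17

i=0 t=0 v=2: → [0,6); WM=−∞
i=1 t=1 v=6: → [0,6); WM=0
i=2 t=3 v=6: → [0,6); WM=0
i=3 t=3 v=7: → [0,6); WM=2
i=4 t=9 v=9: → [6,12); WM=2
i=5 t=7 v=4: → [6,12); WM=8; [0,6) fires=3
i=6 t=14 v=3: → [12,18); WM=8
i=7 t=9 v=9: → [6,12); WM=13; [6,12) fires=2
i=8 t=14 v=8: → [12,18); WM=13
i=9 t=10 v=7: → [6,12); WM=13
i=10 t=15 v=4: → [12,18); WM=13
i=11 t=16 v=2: → [12,18); WM=15
i=12 t=21 v=4: → [18,24); WM=15
i=13 t=21 v=4: → [18,24); WM=20; [12,18) fires=4
i=14 t=23 v=1: → [18,24); WM=20
i=15 t=23 v=8: → [18,24); WM=22
i=16 t=28 v=3: → [24,30); WM=22
i=17 t=18 v=2: DROP (t<22-3); WM=27; [18,24) fires=3
i=18 t=28 v=7: → [24,30); WM=27
i=19 t=29 v=1: → [24,30); WM=28
i=20 t=29 v=3: → [24,30); WM=28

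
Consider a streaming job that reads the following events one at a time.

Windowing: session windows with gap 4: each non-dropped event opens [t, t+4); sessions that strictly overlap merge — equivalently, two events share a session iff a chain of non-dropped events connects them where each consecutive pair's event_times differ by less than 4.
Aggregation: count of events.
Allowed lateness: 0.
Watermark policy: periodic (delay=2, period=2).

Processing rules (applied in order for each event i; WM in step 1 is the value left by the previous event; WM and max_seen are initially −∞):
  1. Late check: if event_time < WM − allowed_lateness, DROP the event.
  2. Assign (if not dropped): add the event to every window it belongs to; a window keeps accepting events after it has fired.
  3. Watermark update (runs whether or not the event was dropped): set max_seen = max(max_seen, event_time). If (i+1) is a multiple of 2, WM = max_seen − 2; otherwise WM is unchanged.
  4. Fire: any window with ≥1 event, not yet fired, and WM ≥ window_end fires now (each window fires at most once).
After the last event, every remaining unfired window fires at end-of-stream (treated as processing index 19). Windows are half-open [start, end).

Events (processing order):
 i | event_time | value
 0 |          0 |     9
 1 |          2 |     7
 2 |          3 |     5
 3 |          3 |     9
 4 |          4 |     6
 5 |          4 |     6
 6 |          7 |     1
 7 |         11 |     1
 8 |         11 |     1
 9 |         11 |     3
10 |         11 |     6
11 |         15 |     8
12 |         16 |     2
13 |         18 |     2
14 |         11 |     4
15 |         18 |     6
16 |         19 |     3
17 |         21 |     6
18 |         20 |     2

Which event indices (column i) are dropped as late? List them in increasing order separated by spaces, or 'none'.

i=0 t=0 v=9: → [0,4); WM=−∞
i=1 t=2 v=7: → [0,6); WM=0
i=2 t=3 v=5: → [0,7); WM=0
i=3 t=3 v=9: → [0,7); WM=1
i=4 t=4 v=6: → [0,8); WM=1
i=5 t=4 v=6: → [0,8); WM=2
i=6 t=7 v=1: → [0,11); WM=2
i=7 t=11 v=1: → [11,15); WM=9
i=8 t=11 v=1: → [11,15); WM=9
i=9 t=11 v=3: → [11,15); WM=9
i=10 t=11 v=6: → [11,15); WM=9
i=11 t=15 v=8: → [15,19); WM=13
i=12 t=16 v=2: → [15,20); WM=13
i=13 t=18 v=2: → [15,22); WM=16
i=14 t=11 v=4: DROP (t<16-0); WM=16
i=15 t=18 v=6: → [15,22); WM=16
i=16 t=19 v=3: → [15,23); WM=16
i=17 t=21 v=6: → [15,25); WM=19
i=18 t=20 v=2: → [15,25); WM=19

14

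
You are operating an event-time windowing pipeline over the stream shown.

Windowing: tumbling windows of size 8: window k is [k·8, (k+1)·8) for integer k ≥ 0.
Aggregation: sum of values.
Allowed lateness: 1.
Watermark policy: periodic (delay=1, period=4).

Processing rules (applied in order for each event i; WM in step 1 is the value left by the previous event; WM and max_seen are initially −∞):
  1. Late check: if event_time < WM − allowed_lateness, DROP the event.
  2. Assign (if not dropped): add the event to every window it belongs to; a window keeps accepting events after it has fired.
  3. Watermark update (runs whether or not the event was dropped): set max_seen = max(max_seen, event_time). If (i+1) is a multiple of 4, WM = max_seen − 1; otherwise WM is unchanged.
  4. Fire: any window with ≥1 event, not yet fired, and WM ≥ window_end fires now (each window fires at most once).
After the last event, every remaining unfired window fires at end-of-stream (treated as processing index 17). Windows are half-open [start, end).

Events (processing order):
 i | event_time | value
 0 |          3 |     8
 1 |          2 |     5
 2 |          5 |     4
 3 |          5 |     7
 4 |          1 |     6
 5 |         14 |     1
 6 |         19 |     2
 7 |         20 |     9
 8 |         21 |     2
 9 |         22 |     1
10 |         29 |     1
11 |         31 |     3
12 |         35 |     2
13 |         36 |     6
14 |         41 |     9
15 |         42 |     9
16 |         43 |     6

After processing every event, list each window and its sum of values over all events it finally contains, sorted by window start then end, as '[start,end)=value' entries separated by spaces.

i=0 t=3 v=8: → [0,8); WM=−∞
i=1 t=2 v=5: → [0,8); WM=−∞
i=2 t=5 v=4: → [0,8); WM=−∞
i=3 t=5 v=7: → [0,8); WM=4
i=4 t=1 v=6: DROP (t<4-1); WM=4
i=5 t=14 v=1: → [8,16); WM=4
i=6 t=19 v=2: → [16,24); WM=4
i=7 t=20 v=9: → [16,24); WM=19; [0,8) fires=24 [8,16) fires=1
i=8 t=21 v=2: → [16,24); WM=19
i=9 t=22 v=1: → [16,24); WM=19
i=10 t=29 v=1: → [24,32); WM=19
i=11 t=31 v=3: → [24,32); WM=30; [16,24) fires=14
i=12 t=35 v=2: → [32,40); WM=30
i=13 t=36 v=6: → [32,40); WM=30
i=14 t=41 v=9: → [40,48); WM=30
i=15 t=42 v=9: → [40,48); WM=41; [24,32) fires=4 [32,40) fires=8
i=16 t=43 v=6: → [40,48); WM=41

[0,8)=24 [8,16)=1 [16,24)=14 [24,32)=4 [32,40)=8 [40,48)=24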